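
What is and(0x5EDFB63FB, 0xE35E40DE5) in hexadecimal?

0x425E001E1

AND each hex digit independently (no carries):
  5&E=4, E&3=2, D&5=5, F&E=E, B&4=0, 6&0=0, 3&D=1, F&E=E, B&5=1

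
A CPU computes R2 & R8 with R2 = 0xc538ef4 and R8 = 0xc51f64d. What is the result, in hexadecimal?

0xc518644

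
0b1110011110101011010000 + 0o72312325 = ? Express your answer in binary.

0o72312325 = 0b111010011001010011010101 in binary.
Add column by column in base 2, right to left:
  0+1 = 1
  0+0 = 0
  0+1 = 1
  0+0 = 0
  1+1 = 0 carry 1
  0+0+1 = 1
  1+1 = 0 carry 1
  1+1+1 = 1 carry 1
  0+0+1 = 1
  1+0 = 1
  0+1 = 1
  1+0 = 1
  0+1 = 1
  1+0 = 1
  1+0 = 1
  1+1 = 0 carry 1
  1+1+1 = 1 carry 1
  0+0+1 = 1
  0+0 = 0
  1+1 = 0 carry 1
  1+0+1 = 0 carry 1
  1+1+1 = 1 carry 1
  0+1+1 = 0 carry 1
  0+1+1 = 0 carry 1
  final carry 1

0b1001000110111111110100101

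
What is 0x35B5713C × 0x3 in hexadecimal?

0xA12053B4

Multiply each base-16 digit by 3, carrying:
  C×3 = 36 → write 4 carry 2
  3×3+2 = 11 → write B
  1×3 = 3 → write 3
  7×3 = 21 → write 5 carry 1
  5×3+1 = 16 → write 0 carry 1
  B×3+1 = 34 → write 2 carry 2
  5×3+2 = 17 → write 1 carry 1
  3×3+1 = 10 → write A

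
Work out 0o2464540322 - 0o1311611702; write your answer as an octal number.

Subtract column by column in base 8:
  2-2 → 0
  2-0 → 2
  3-7 → 4 (borrow)
  0-1-1 → 6 (borrow)
  4-1-1 → 2
  5-6 → 7 (borrow)
  4-1-1 → 2
  6-1 → 5
  4-3 → 1
  2-1 → 1

0o1152726420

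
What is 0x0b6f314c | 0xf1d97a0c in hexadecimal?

0xfbff7b4c

OR each hex digit independently (no carries):
  0|f=f, b|1=b, 6|d=f, f|9=f, 3|7=7, 1|a=b, 4|0=4, c|c=c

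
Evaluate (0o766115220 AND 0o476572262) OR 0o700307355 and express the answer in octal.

0o766115220 AND 0o476572262 = 0o466110220.
Then OR with 0o700307355.

0o766317375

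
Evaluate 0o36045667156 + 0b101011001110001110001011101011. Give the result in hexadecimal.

0x11BD05159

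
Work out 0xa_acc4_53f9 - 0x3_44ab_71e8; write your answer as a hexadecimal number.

Subtract column by column in base 16:
  9-8 → 1
  f-e → 1
  3-1 → 2
  5-7 → e (borrow)
  4-b-1 → 8 (borrow)
  c-a-1 → 1
  c-4 → 8
  a-4 → 6
  a-3 → 7

0x76818e211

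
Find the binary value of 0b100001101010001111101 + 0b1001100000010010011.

0b101011001010100010000

Add column by column in base 2, right to left:
  1+1 = 0 carry 1
  0+1+1 = 0 carry 1
  1+0+1 = 0 carry 1
  1+0+1 = 0 carry 1
  1+1+1 = 1 carry 1
  1+0+1 = 0 carry 1
  1+0+1 = 0 carry 1
  0+1+1 = 0 carry 1
  0+0+1 = 1
  0+0 = 0
  1+0 = 1
  0+0 = 0
  1+0 = 1
  0+0 = 0
  1+1 = 0 carry 1
  1+1+1 = 1 carry 1
  0+0+1 = 1
  0+0 = 0
  0+1 = 1
  0+0 = 0
  1+0 = 1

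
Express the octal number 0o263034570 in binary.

0b10110011000011100101111000

Each octal digit is 3 bits: 2=010 6=110 3=011 0=000 3=011 4=100 5=101 7=111 0=000.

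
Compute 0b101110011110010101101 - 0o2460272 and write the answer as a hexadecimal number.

0b101110011110010101101 = 0x173CAD in hexadecimal.
0o2460272 = 0xA60BA in hexadecimal.
Subtract column by column in base 16:
  D-A → 3
  A-B → F (borrow)
  C-0-1 → B
  3-6 → D (borrow)
  7-A-1 → C (borrow)
  1-0-1 → 0

0xCDBF3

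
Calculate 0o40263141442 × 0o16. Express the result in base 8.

0o704714525734

Multiply each base-8 digit by 14, carrying:
  2×14 = 28 → write 4 carry 3
  4×14+3 = 59 → write 3 carry 7
  4×14+7 = 63 → write 7 carry 7
  1×14+7 = 21 → write 5 carry 2
  4×14+2 = 58 → write 2 carry 7
  1×14+7 = 21 → write 5 carry 2
  3×14+2 = 44 → write 4 carry 5
  6×14+5 = 89 → write 1 carry 11
  2×14+11 = 39 → write 7 carry 4
  0×14+4 = 4 → write 4
  4×14 = 56 → write 0 carry 7
  remaining carry: 7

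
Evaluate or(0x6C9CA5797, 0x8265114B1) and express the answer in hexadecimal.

0xEEFDB57B7

OR each hex digit independently (no carries):
  6|8=E, C|2=E, 9|6=F, C|5=D, A|1=B, 5|1=5, 7|4=7, 9|B=B, 7|1=7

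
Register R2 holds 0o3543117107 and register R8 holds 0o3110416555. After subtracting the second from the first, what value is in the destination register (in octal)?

Subtract column by column in base 8:
  7-5 → 2
  0-5 → 3 (borrow)
  1-5-1 → 3 (borrow)
  7-6-1 → 0
  1-1 → 0
  1-4 → 5 (borrow)
  3-0-1 → 2
  4-1 → 3
  5-1 → 4
  3-3 → 0

0o432500332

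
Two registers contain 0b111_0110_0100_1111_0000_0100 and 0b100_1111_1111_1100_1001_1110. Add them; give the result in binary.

Add column by column in base 2, right to left:
  0+0 = 0
  0+1 = 1
  1+1 = 0 carry 1
  0+1+1 = 0 carry 1
  0+1+1 = 0 carry 1
  0+0+1 = 1
  0+0 = 0
  0+1 = 1
  1+0 = 1
  1+0 = 1
  1+1 = 0 carry 1
  1+1+1 = 1 carry 1
  0+1+1 = 0 carry 1
  0+1+1 = 0 carry 1
  1+1+1 = 1 carry 1
  0+1+1 = 0 carry 1
  0+1+1 = 0 carry 1
  1+1+1 = 1 carry 1
  1+1+1 = 1 carry 1
  0+1+1 = 0 carry 1
  1+0+1 = 0 carry 1
  1+0+1 = 0 carry 1
  1+1+1 = 1 carry 1
  final carry 1

0b110001100100101110100010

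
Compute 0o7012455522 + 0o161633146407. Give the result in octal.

Add column by column in base 8, right to left:
  2+7 = 1 carry 1
  2+0+1 = 3
  5+4 = 1 carry 1
  5+6+1 = 4 carry 1
  5+4+1 = 2 carry 1
  4+1+1 = 6
  2+3 = 5
  1+3 = 4
  0+6 = 6
  7+1 = 0 carry 1
  0+6+1 = 7
  0+1 = 1

0o170645624131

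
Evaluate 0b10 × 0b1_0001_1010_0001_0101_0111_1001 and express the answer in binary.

Multiply each base-2 digit by 2, carrying:
  1×2 = 2 → write 0 carry 1
  0×2+1 = 1 → write 1
  0×2 = 0 → write 0
  1×2 = 2 → write 0 carry 1
  1×2+1 = 3 → write 1 carry 1
  1×2+1 = 3 → write 1 carry 1
  1×2+1 = 3 → write 1 carry 1
  0×2+1 = 1 → write 1
  1×2 = 2 → write 0 carry 1
  0×2+1 = 1 → write 1
  1×2 = 2 → write 0 carry 1
  0×2+1 = 1 → write 1
  1×2 = 2 → write 0 carry 1
  0×2+1 = 1 → write 1
  0×2 = 0 → write 0
  0×2 = 0 → write 0
  0×2 = 0 → write 0
  1×2 = 2 → write 0 carry 1
  0×2+1 = 1 → write 1
  1×2 = 2 → write 0 carry 1
  1×2+1 = 3 → write 1 carry 1
  0×2+1 = 1 → write 1
  0×2 = 0 → write 0
  0×2 = 0 → write 0
  1×2 = 2 → write 0 carry 1
  remaining carry: 1

0b10001101000010101011110010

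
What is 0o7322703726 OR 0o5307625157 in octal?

0o7327727777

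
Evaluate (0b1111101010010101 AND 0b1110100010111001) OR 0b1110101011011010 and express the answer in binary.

0b1111101010010101 AND 0b1110100010111001 = 0b1110100010010001.
Then OR with 0b1110101011011010.

0b1110101011011011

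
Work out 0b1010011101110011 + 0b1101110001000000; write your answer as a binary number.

0b11000001110110011

Add column by column in base 2, right to left:
  1+0 = 1
  1+0 = 1
  0+0 = 0
  0+0 = 0
  1+0 = 1
  1+0 = 1
  1+1 = 0 carry 1
  0+0+1 = 1
  1+0 = 1
  1+0 = 1
  1+1 = 0 carry 1
  0+1+1 = 0 carry 1
  0+1+1 = 0 carry 1
  1+0+1 = 0 carry 1
  0+1+1 = 0 carry 1
  1+1+1 = 1 carry 1
  final carry 1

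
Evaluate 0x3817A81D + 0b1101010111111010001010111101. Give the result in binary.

0b1000101011101110100101011011010

0x3817A81D = 0b111000000101111010100000011101 in binary.
Add column by column in base 2, right to left:
  1+1 = 0 carry 1
  0+0+1 = 1
  1+1 = 0 carry 1
  1+1+1 = 1 carry 1
  1+1+1 = 1 carry 1
  0+1+1 = 0 carry 1
  0+0+1 = 1
  0+1 = 1
  0+0 = 0
  0+1 = 1
  0+0 = 0
  1+0 = 1
  0+0 = 0
  1+1 = 0 carry 1
  0+0+1 = 1
  1+1 = 0 carry 1
  1+1+1 = 1 carry 1
  1+1+1 = 1 carry 1
  1+1+1 = 1 carry 1
  0+1+1 = 0 carry 1
  1+1+1 = 1 carry 1
  0+0+1 = 1
  0+1 = 1
  0+0 = 0
  0+1 = 1
  0+0 = 0
  0+1 = 1
  1+1 = 0 carry 1
  1+0+1 = 0 carry 1
  1+0+1 = 0 carry 1
  final carry 1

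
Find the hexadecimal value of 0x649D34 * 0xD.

Multiply each base-16 digit by 13, carrying:
  4×13 = 52 → write 4 carry 3
  3×13+3 = 42 → write A carry 2
  D×13+2 = 171 → write B carry 10
  9×13+10 = 127 → write F carry 7
  4×13+7 = 59 → write B carry 3
  6×13+3 = 81 → write 1 carry 5
  remaining carry: 5

0x51BFBA4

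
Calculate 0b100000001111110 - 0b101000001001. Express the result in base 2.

Subtract column by column in base 2:
  0-1 → 1 (borrow)
  1-0-1 → 0
  1-0 → 1
  1-1 → 0
  1-0 → 1
  1-0 → 1
  1-0 → 1
  0-0 → 0
  0-0 → 0
  0-1 → 1 (borrow)
  0-0-1 → 1 (borrow)
  0-1-1 → 0 (borrow)
  0-0-1 → 1 (borrow)
  0-0-1 → 1 (borrow)
  1-0-1 → 0

0b11011001110101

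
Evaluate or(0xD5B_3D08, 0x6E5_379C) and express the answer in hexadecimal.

OR each hex digit independently (no carries):
  D|6=F, 5|E=F, B|5=F, 3|3=3, D|7=F, 0|9=9, 8|C=C

0xFFF3F9C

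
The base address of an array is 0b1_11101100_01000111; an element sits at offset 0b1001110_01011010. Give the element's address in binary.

Add column by column in base 2, right to left:
  1+0 = 1
  1+1 = 0 carry 1
  1+0+1 = 0 carry 1
  0+1+1 = 0 carry 1
  0+1+1 = 0 carry 1
  0+0+1 = 1
  1+1 = 0 carry 1
  0+0+1 = 1
  0+0 = 0
  0+1 = 1
  1+1 = 0 carry 1
  1+1+1 = 1 carry 1
  0+0+1 = 1
  1+0 = 1
  1+1 = 0 carry 1
  1+0+1 = 0 carry 1
  1+0+1 = 0 carry 1
  final carry 1

0b100011101010100001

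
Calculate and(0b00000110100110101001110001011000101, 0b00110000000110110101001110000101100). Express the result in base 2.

0b00000000000110100001000000000000100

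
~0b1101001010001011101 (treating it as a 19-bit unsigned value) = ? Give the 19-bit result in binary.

0b0010110101110100010

Invert each bit: 1101001010001011101 → 0010110101110100010.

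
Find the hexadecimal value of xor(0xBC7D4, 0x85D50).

0x39A84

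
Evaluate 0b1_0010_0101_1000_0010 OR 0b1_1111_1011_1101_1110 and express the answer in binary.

0b11111111111011110

OR bit by bit (1 where either bit is 1):
  10010010110000010
| 11111101111011110
= 11111111111011110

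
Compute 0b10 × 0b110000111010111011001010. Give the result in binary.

0b1100001110101110110010100

Multiply each base-2 digit by 2, carrying:
  0×2 = 0 → write 0
  1×2 = 2 → write 0 carry 1
  0×2+1 = 1 → write 1
  1×2 = 2 → write 0 carry 1
  0×2+1 = 1 → write 1
  0×2 = 0 → write 0
  1×2 = 2 → write 0 carry 1
  1×2+1 = 3 → write 1 carry 1
  0×2+1 = 1 → write 1
  1×2 = 2 → write 0 carry 1
  1×2+1 = 3 → write 1 carry 1
  1×2+1 = 3 → write 1 carry 1
  0×2+1 = 1 → write 1
  1×2 = 2 → write 0 carry 1
  0×2+1 = 1 → write 1
  1×2 = 2 → write 0 carry 1
  1×2+1 = 3 → write 1 carry 1
  1×2+1 = 3 → write 1 carry 1
  0×2+1 = 1 → write 1
  0×2 = 0 → write 0
  0×2 = 0 → write 0
  0×2 = 0 → write 0
  1×2 = 2 → write 0 carry 1
  1×2+1 = 3 → write 1 carry 1
  remaining carry: 1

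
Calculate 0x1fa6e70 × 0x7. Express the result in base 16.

0xdd90510

Multiply each base-16 digit by 7, carrying:
  0×7 = 0 → write 0
  7×7 = 49 → write 1 carry 3
  e×7+3 = 101 → write 5 carry 6
  6×7+6 = 48 → write 0 carry 3
  a×7+3 = 73 → write 9 carry 4
  f×7+4 = 109 → write d carry 6
  1×7+6 = 13 → write d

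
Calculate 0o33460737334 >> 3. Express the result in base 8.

0o3346073733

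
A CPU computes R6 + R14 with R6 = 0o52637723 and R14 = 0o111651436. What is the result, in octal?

Add column by column in base 8, right to left:
  3+6 = 1 carry 1
  2+3+1 = 6
  7+4 = 3 carry 1
  7+1+1 = 1 carry 1
  3+5+1 = 1 carry 1
  6+6+1 = 5 carry 1
  2+1+1 = 4
  5+1 = 6
  0+1 = 1

0o164511361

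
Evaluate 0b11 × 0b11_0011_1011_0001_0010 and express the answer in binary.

Multiply each base-2 digit by 3, carrying:
  0×3 = 0 → write 0
  1×3 = 3 → write 1 carry 1
  0×3+1 = 1 → write 1
  0×3 = 0 → write 0
  1×3 = 3 → write 1 carry 1
  0×3+1 = 1 → write 1
  0×3 = 0 → write 0
  0×3 = 0 → write 0
  1×3 = 3 → write 1 carry 1
  1×3+1 = 4 → write 0 carry 2
  0×3+2 = 2 → write 0 carry 1
  1×3+1 = 4 → write 0 carry 2
  1×3+2 = 5 → write 1 carry 2
  1×3+2 = 5 → write 1 carry 2
  0×3+2 = 2 → write 0 carry 1
  0×3+1 = 1 → write 1
  1×3 = 3 → write 1 carry 1
  1×3+1 = 4 → write 0 carry 2
  remaining carry: 10

0b10011011000100110110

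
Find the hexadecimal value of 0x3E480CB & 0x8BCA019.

0x0A48009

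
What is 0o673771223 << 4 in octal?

0o15677624460

4 bits is not a whole number of base-8 digits; in binary: 110111011111111001010010011 << 4 = 1101110111111110010100100110000.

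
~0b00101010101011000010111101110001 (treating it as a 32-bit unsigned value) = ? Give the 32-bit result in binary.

0b11010101010100111101000010001110

Invert each bit: 00101010101011000010111101110001 → 11010101010100111101000010001110.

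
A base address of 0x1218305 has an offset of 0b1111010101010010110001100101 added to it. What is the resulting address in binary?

0b10000011101101010111101101010

0x1218305 = 0b1001000011000001100000101 in binary.
Add column by column in base 2, right to left:
  1+1 = 0 carry 1
  0+0+1 = 1
  1+1 = 0 carry 1
  0+0+1 = 1
  0+0 = 0
  0+1 = 1
  0+1 = 1
  0+0 = 0
  1+0 = 1
  1+0 = 1
  0+1 = 1
  0+1 = 1
  0+0 = 0
  0+1 = 1
  0+0 = 0
  1+0 = 1
  1+1 = 0 carry 1
  0+0+1 = 1
  0+1 = 1
  0+0 = 0
  0+1 = 1
  1+0 = 1
  0+1 = 1
  0+0 = 0
  1+1 = 0 carry 1
  0+1+1 = 0 carry 1
  0+1+1 = 0 carry 1
  0+1+1 = 0 carry 1
  final carry 1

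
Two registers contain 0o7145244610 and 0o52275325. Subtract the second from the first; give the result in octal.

Subtract column by column in base 8:
  0-5 → 3 (borrow)
  1-2-1 → 6 (borrow)
  6-3-1 → 2
  4-5 → 7 (borrow)
  4-7-1 → 4 (borrow)
  2-2-1 → 7 (borrow)
  5-2-1 → 2
  4-5 → 7 (borrow)
  1-0-1 → 0
  7-0 → 7

0o7072747263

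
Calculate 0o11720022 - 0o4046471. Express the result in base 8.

0o5651331

Subtract column by column in base 8:
  2-1 → 1
  2-7 → 3 (borrow)
  0-4-1 → 3 (borrow)
  0-6-1 → 1 (borrow)
  2-4-1 → 5 (borrow)
  7-0-1 → 6
  1-4 → 5 (borrow)
  1-0-1 → 0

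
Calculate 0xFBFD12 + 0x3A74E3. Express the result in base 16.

Add column by column in base 16, right to left:
  2+3 = 5
  1+E = F
  D+4 = 1 carry 1
  F+7+1 = 7 carry 1
  B+A+1 = 6 carry 1
  F+3+1 = 3 carry 1
  final carry 1

0x13671F5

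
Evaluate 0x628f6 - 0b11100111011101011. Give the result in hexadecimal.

0b11100111011101011 = 0x1ceeb in hexadecimal.
Subtract column by column in base 16:
  6-b → b (borrow)
  f-e-1 → 0
  8-e → a (borrow)
  2-c-1 → 5 (borrow)
  6-1-1 → 4

0x45a0b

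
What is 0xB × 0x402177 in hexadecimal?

Multiply each base-16 digit by 11, carrying:
  7×11 = 77 → write D carry 4
  7×11+4 = 81 → write 1 carry 5
  1×11+5 = 16 → write 0 carry 1
  2×11+1 = 23 → write 7 carry 1
  0×11+1 = 1 → write 1
  4×11 = 44 → write C carry 2
  remaining carry: 2

0x2C1701D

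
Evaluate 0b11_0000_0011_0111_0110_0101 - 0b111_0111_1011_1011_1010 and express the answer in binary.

Subtract column by column in base 2:
  1-0 → 1
  0-1 → 1 (borrow)
  1-0-1 → 0
  0-1 → 1 (borrow)
  0-1-1 → 0 (borrow)
  1-1-1 → 1 (borrow)
  1-0-1 → 0
  0-1 → 1 (borrow)
  1-1-1 → 1 (borrow)
  1-1-1 → 1 (borrow)
  1-0-1 → 0
  0-1 → 1 (borrow)
  1-1-1 → 1 (borrow)
  1-1-1 → 1 (borrow)
  0-1-1 → 0 (borrow)
  0-0-1 → 1 (borrow)
  0-1-1 → 0 (borrow)
  0-1-1 → 0 (borrow)
  0-1-1 → 0 (borrow)
  0-0-1 → 1 (borrow)
  1-0-1 → 0
  1-0 → 1

0b1010001011101110101011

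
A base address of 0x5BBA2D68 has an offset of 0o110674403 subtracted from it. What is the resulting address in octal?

0x5BBA2D68 = 0o13356426550 in octal.
Subtract column by column in base 8:
  0-3 → 5 (borrow)
  5-0-1 → 4
  5-4 → 1
  6-4 → 2
  2-7 → 3 (borrow)
  4-6-1 → 5 (borrow)
  6-0-1 → 5
  5-1 → 4
  3-1 → 2
  3-0 → 3
  1-0 → 1

0o13245532145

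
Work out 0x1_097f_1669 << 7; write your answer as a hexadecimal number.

7 bits is not a whole number of base-16 digits; in binary: 100001001011111110001011001101001 << 7 = 1000010010111111100010110011010010000000.

0x84bf8b3480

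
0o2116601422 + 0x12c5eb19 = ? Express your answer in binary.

0b100100000000001110111000101011

0o2116601422 = 0b10001001110110000001100010010 in binary.
0x12c5eb19 = 0b10010110001011110101100011001 in binary.
Add column by column in base 2, right to left:
  0+1 = 1
  1+0 = 1
  0+0 = 0
  0+1 = 1
  1+1 = 0 carry 1
  0+0+1 = 1
  0+0 = 0
  0+0 = 0
  1+1 = 0 carry 1
  1+1+1 = 1 carry 1
  0+0+1 = 1
  0+1 = 1
  0+0 = 0
  0+1 = 1
  0+1 = 1
  0+1 = 1
  1+1 = 0 carry 1
  1+0+1 = 0 carry 1
  0+1+1 = 0 carry 1
  1+0+1 = 0 carry 1
  1+0+1 = 0 carry 1
  1+0+1 = 0 carry 1
  0+1+1 = 0 carry 1
  0+1+1 = 0 carry 1
  1+0+1 = 0 carry 1
  0+1+1 = 0 carry 1
  0+0+1 = 1
  0+0 = 0
  1+1 = 0 carry 1
  final carry 1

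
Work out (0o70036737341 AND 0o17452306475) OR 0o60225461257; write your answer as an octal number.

0o70237767257

0o70036737341 AND 0o17452306475 = 0o10012306041.
Then OR with 0o60225461257.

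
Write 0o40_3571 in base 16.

0x20779

Each octal digit is 3 bits: 4=100 0=000 3=011 5=101 7=111 1=001.
Group the bits into nibbles: 0010 0000 0111 0111 1001 → 20779.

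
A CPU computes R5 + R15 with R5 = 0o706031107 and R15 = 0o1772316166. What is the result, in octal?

0o2700347275

Add column by column in base 8, right to left:
  7+6 = 5 carry 1
  0+6+1 = 7
  1+1 = 2
  1+6 = 7
  3+1 = 4
  0+3 = 3
  6+2 = 0 carry 1
  0+7+1 = 0 carry 1
  7+7+1 = 7 carry 1
  0+1+1 = 2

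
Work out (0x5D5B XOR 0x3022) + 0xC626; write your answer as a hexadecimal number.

First 0x5D5B XOR 0x3022 = 0x6D79.
Add column by column in base 16, right to left:
  9+6 = F
  7+2 = 9
  D+6 = 3 carry 1
  6+C+1 = 3 carry 1
  final carry 1

0x1339F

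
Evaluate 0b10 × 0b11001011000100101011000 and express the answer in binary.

0b110010110001001010110000

Multiply each base-2 digit by 2, carrying:
  0×2 = 0 → write 0
  0×2 = 0 → write 0
  0×2 = 0 → write 0
  1×2 = 2 → write 0 carry 1
  1×2+1 = 3 → write 1 carry 1
  0×2+1 = 1 → write 1
  1×2 = 2 → write 0 carry 1
  0×2+1 = 1 → write 1
  1×2 = 2 → write 0 carry 1
  0×2+1 = 1 → write 1
  0×2 = 0 → write 0
  1×2 = 2 → write 0 carry 1
  0×2+1 = 1 → write 1
  0×2 = 0 → write 0
  0×2 = 0 → write 0
  1×2 = 2 → write 0 carry 1
  1×2+1 = 3 → write 1 carry 1
  0×2+1 = 1 → write 1
  1×2 = 2 → write 0 carry 1
  0×2+1 = 1 → write 1
  0×2 = 0 → write 0
  1×2 = 2 → write 0 carry 1
  1×2+1 = 3 → write 1 carry 1
  remaining carry: 1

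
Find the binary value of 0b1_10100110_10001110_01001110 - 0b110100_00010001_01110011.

0b1011100100111110011011011

Subtract column by column in base 2:
  0-1 → 1 (borrow)
  1-1-1 → 1 (borrow)
  1-0-1 → 0
  1-0 → 1
  0-1 → 1 (borrow)
  0-1-1 → 0 (borrow)
  1-1-1 → 1 (borrow)
  0-0-1 → 1 (borrow)
  0-1-1 → 0 (borrow)
  1-0-1 → 0
  1-0 → 1
  1-0 → 1
  0-1 → 1 (borrow)
  0-0-1 → 1 (borrow)
  0-0-1 → 1 (borrow)
  1-0-1 → 0
  0-0 → 0
  1-0 → 1
  1-1 → 0
  0-0 → 0
  0-1 → 1 (borrow)
  1-1-1 → 1 (borrow)
  0-0-1 → 1 (borrow)
  1-0-1 → 0
  1-0 → 1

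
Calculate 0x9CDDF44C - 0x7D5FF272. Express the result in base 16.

0x1F7E01DA

Subtract column by column in base 16:
  C-2 → A
  4-7 → D (borrow)
  4-2-1 → 1
  F-F → 0
  D-F → E (borrow)
  D-5-1 → 7
  C-D → F (borrow)
  9-7-1 → 1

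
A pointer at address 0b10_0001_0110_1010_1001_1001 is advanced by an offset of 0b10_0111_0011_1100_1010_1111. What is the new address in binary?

0b10010001010011101001000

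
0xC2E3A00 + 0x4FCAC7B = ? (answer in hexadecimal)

0x112AE67B

Add column by column in base 16, right to left:
  0+B = B
  0+7 = 7
  A+C = 6 carry 1
  3+A+1 = E
  E+C = A carry 1
  2+F+1 = 2 carry 1
  C+4+1 = 1 carry 1
  final carry 1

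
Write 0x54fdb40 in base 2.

Expand each hex digit to 4 bits: 5=0101 4=0100 f=1111 d=1101 b=1011 4=0100 0=0000.

0b101010011111101101101000000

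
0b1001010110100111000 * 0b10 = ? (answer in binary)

0b10010101101001110000

Multiply each base-2 digit by 2, carrying:
  0×2 = 0 → write 0
  0×2 = 0 → write 0
  0×2 = 0 → write 0
  1×2 = 2 → write 0 carry 1
  1×2+1 = 3 → write 1 carry 1
  1×2+1 = 3 → write 1 carry 1
  0×2+1 = 1 → write 1
  0×2 = 0 → write 0
  1×2 = 2 → write 0 carry 1
  0×2+1 = 1 → write 1
  1×2 = 2 → write 0 carry 1
  1×2+1 = 3 → write 1 carry 1
  0×2+1 = 1 → write 1
  1×2 = 2 → write 0 carry 1
  0×2+1 = 1 → write 1
  1×2 = 2 → write 0 carry 1
  0×2+1 = 1 → write 1
  0×2 = 0 → write 0
  1×2 = 2 → write 0 carry 1
  remaining carry: 1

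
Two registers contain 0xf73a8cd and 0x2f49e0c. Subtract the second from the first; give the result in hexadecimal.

0xc7f0ac1

Subtract column by column in base 16:
  d-c → 1
  c-0 → c
  8-e → a (borrow)
  a-9-1 → 0
  3-4 → f (borrow)
  7-f-1 → 7 (borrow)
  f-2-1 → c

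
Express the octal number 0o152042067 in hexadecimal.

Each octal digit is 3 bits: 1=001 5=101 2=010 0=000 4=100 2=010 0=000 6=110 7=111.
Group the bits into nibbles: 0001 1010 1000 0100 0100 0011 0111 → 1A84437.

0x1A84437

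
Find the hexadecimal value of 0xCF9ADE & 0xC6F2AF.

AND each hex digit independently (no carries):
  C&C=C, F&6=6, 9&F=9, A&2=2, D&A=8, E&F=E

0xC6928E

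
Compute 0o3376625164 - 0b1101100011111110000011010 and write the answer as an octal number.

0b1101100011111110000011010 = 0o154376032 in octal.
Subtract column by column in base 8:
  4-2 → 2
  6-3 → 3
  1-0 → 1
  5-6 → 7 (borrow)
  2-7-1 → 2 (borrow)
  6-3-1 → 2
  6-4 → 2
  7-5 → 2
  3-1 → 2
  3-0 → 3

0o3222227132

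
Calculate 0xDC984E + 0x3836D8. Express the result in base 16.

0x114CF26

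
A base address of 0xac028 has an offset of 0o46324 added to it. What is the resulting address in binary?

0b10110000110011111100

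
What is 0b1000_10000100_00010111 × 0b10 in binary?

Multiply each base-2 digit by 2, carrying:
  1×2 = 2 → write 0 carry 1
  1×2+1 = 3 → write 1 carry 1
  1×2+1 = 3 → write 1 carry 1
  0×2+1 = 1 → write 1
  1×2 = 2 → write 0 carry 1
  0×2+1 = 1 → write 1
  0×2 = 0 → write 0
  0×2 = 0 → write 0
  0×2 = 0 → write 0
  0×2 = 0 → write 0
  1×2 = 2 → write 0 carry 1
  0×2+1 = 1 → write 1
  0×2 = 0 → write 0
  0×2 = 0 → write 0
  0×2 = 0 → write 0
  1×2 = 2 → write 0 carry 1
  0×2+1 = 1 → write 1
  0×2 = 0 → write 0
  0×2 = 0 → write 0
  1×2 = 2 → write 0 carry 1
  remaining carry: 1

0b100010000100000101110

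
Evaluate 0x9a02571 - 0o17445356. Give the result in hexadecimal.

0o17445356 = 0x3e4aee in hexadecimal.
Subtract column by column in base 16:
  1-e → 3 (borrow)
  7-e-1 → 8 (borrow)
  5-a-1 → a (borrow)
  2-4-1 → d (borrow)
  0-e-1 → 1 (borrow)
  a-3-1 → 6
  9-0 → 9

0x961da83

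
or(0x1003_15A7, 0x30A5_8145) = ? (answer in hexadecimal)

OR each hex digit independently (no carries):
  1|3=3, 0|0=0, 0|A=A, 3|5=7, 1|8=9, 5|1=5, A|4=E, 7|5=7

0x30A795E7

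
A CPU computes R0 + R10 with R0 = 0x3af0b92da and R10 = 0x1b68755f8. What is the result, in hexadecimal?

Add column by column in base 16, right to left:
  a+8 = 2 carry 1
  d+f+1 = d carry 1
  2+5+1 = 8
  9+5 = e
  b+7 = 2 carry 1
  0+8+1 = 9
  f+6 = 5 carry 1
  a+b+1 = 6 carry 1
  3+1+1 = 5

0x56592e8d2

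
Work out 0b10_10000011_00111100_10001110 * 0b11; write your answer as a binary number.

0b111100010011011010110101010

Multiply each base-2 digit by 3, carrying:
  0×3 = 0 → write 0
  1×3 = 3 → write 1 carry 1
  1×3+1 = 4 → write 0 carry 2
  1×3+2 = 5 → write 1 carry 2
  0×3+2 = 2 → write 0 carry 1
  0×3+1 = 1 → write 1
  0×3 = 0 → write 0
  1×3 = 3 → write 1 carry 1
  0×3+1 = 1 → write 1
  0×3 = 0 → write 0
  1×3 = 3 → write 1 carry 1
  1×3+1 = 4 → write 0 carry 2
  1×3+2 = 5 → write 1 carry 2
  1×3+2 = 5 → write 1 carry 2
  0×3+2 = 2 → write 0 carry 1
  0×3+1 = 1 → write 1
  1×3 = 3 → write 1 carry 1
  1×3+1 = 4 → write 0 carry 2
  0×3+2 = 2 → write 0 carry 1
  0×3+1 = 1 → write 1
  0×3 = 0 → write 0
  0×3 = 0 → write 0
  0×3 = 0 → write 0
  1×3 = 3 → write 1 carry 1
  0×3+1 = 1 → write 1
  1×3 = 3 → write 1 carry 1
  remaining carry: 1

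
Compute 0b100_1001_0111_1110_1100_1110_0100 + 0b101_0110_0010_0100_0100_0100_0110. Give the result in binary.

Add column by column in base 2, right to left:
  0+0 = 0
  0+1 = 1
  1+1 = 0 carry 1
  0+0+1 = 1
  0+0 = 0
  1+0 = 1
  1+1 = 0 carry 1
  1+0+1 = 0 carry 1
  0+0+1 = 1
  0+0 = 0
  1+1 = 0 carry 1
  1+0+1 = 0 carry 1
  0+0+1 = 1
  1+0 = 1
  1+1 = 0 carry 1
  1+0+1 = 0 carry 1
  1+0+1 = 0 carry 1
  1+1+1 = 1 carry 1
  1+0+1 = 0 carry 1
  0+0+1 = 1
  1+0 = 1
  0+1 = 1
  0+1 = 1
  1+0 = 1
  0+1 = 1
  0+0 = 0
  1+1 = 0 carry 1
  final carry 1

0b1001111110100011000100101010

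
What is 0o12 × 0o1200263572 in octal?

0o14403405304

Multiply each base-8 digit by 10, carrying:
  2×10 = 20 → write 4 carry 2
  7×10+2 = 72 → write 0 carry 9
  5×10+9 = 59 → write 3 carry 7
  3×10+7 = 37 → write 5 carry 4
  6×10+4 = 64 → write 0 carry 8
  2×10+8 = 28 → write 4 carry 3
  0×10+3 = 3 → write 3
  0×10 = 0 → write 0
  2×10 = 20 → write 4 carry 2
  1×10+2 = 12 → write 4 carry 1
  remaining carry: 1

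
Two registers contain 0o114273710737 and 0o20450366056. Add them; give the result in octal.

0o134744277015

Add column by column in base 8, right to left:
  7+6 = 5 carry 1
  3+5+1 = 1 carry 1
  7+0+1 = 0 carry 1
  0+6+1 = 7
  1+6 = 7
  7+3 = 2 carry 1
  3+0+1 = 4
  7+5 = 4 carry 1
  2+4+1 = 7
  4+0 = 4
  1+2 = 3
  1+0 = 1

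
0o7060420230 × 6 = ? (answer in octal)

Multiply each base-8 digit by 6, carrying:
  0×6 = 0 → write 0
  3×6 = 18 → write 2 carry 2
  2×6+2 = 14 → write 6 carry 1
  0×6+1 = 1 → write 1
  2×6 = 12 → write 4 carry 1
  4×6+1 = 25 → write 1 carry 3
  0×6+3 = 3 → write 3
  6×6 = 36 → write 4 carry 4
  0×6+4 = 4 → write 4
  7×6 = 42 → write 2 carry 5
  remaining carry: 5

0o52443141620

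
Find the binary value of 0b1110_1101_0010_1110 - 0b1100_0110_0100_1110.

0b10011011100000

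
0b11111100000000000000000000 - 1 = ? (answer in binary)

0b11111011111111111111111111

The trailing 20 digits are 0, so subtracting 1 borrows through: they become 1 and the next digit up decrements.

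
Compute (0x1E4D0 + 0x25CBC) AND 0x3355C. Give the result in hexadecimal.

0x10C

Add column by column in base 16, right to left:
  0+C = C
  D+B = 8 carry 1
  4+C+1 = 1 carry 1
  E+5+1 = 4 carry 1
  1+2+1 = 4
Sum = 0x4418C; now AND with 0x3355C:
  4&3=0, 4&3=0, 1&5=1, 8&5=0, C&C=C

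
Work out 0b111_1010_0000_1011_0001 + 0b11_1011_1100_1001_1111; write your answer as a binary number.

0b10110101110101010000

Add column by column in base 2, right to left:
  1+1 = 0 carry 1
  0+1+1 = 0 carry 1
  0+1+1 = 0 carry 1
  0+1+1 = 0 carry 1
  1+1+1 = 1 carry 1
  1+0+1 = 0 carry 1
  0+0+1 = 1
  1+1 = 0 carry 1
  0+0+1 = 1
  0+0 = 0
  0+1 = 1
  0+1 = 1
  0+1 = 1
  1+1 = 0 carry 1
  0+0+1 = 1
  1+1 = 0 carry 1
  1+1+1 = 1 carry 1
  1+1+1 = 1 carry 1
  1+0+1 = 0 carry 1
  final carry 1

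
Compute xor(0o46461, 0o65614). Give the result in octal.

0o23275

XOR each oct digit independently (no carries):
  4^6=2, 6^5=3, 4^6=2, 6^1=7, 1^4=5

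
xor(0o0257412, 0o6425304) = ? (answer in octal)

0o6672716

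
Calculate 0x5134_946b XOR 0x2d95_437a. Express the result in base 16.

XOR each hex digit independently (no carries):
  5^2=7, 1^d=c, 3^9=a, 4^5=1, 9^4=d, 4^3=7, 6^7=1, b^a=1

0x7ca1d711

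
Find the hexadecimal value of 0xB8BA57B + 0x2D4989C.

0xE603E17

Add column by column in base 16, right to left:
  B+C = 7 carry 1
  7+9+1 = 1 carry 1
  5+8+1 = E
  A+9 = 3 carry 1
  B+4+1 = 0 carry 1
  8+D+1 = 6 carry 1
  B+2+1 = E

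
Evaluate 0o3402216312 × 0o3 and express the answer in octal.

Multiply each base-8 digit by 3, carrying:
  2×3 = 6 → write 6
  1×3 = 3 → write 3
  3×3 = 9 → write 1 carry 1
  6×3+1 = 19 → write 3 carry 2
  1×3+2 = 5 → write 5
  2×3 = 6 → write 6
  2×3 = 6 → write 6
  0×3 = 0 → write 0
  4×3 = 12 → write 4 carry 1
  3×3+1 = 10 → write 2 carry 1
  remaining carry: 1

0o12406653136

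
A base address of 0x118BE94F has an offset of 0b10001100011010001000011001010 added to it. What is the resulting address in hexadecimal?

0x2318FA19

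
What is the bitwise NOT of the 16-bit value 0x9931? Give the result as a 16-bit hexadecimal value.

0x66CE

Each hex digit d becomes F−d:
  9→6, 9→6, 3→C, 1→E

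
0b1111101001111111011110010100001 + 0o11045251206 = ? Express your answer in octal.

0o30565207447

0b1111101001111111011110010100001 = 0o17517736241 in octal.
Add column by column in base 8, right to left:
  1+6 = 7
  4+0 = 4
  2+2 = 4
  6+1 = 7
  3+5 = 0 carry 1
  7+2+1 = 2 carry 1
  7+5+1 = 5 carry 1
  1+4+1 = 6
  5+0 = 5
  7+1 = 0 carry 1
  1+1+1 = 3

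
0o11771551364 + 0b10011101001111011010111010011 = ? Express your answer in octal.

0o14343504307

0b10011101001111011010111010011 = 0o2351732723 in octal.
Add column by column in base 8, right to left:
  4+3 = 7
  6+2 = 0 carry 1
  3+7+1 = 3 carry 1
  1+2+1 = 4
  5+3 = 0 carry 1
  5+7+1 = 5 carry 1
  1+1+1 = 3
  7+5 = 4 carry 1
  7+3+1 = 3 carry 1
  1+2+1 = 4
  1+0 = 1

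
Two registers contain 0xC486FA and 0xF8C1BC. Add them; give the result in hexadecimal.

Add column by column in base 16, right to left:
  A+C = 6 carry 1
  F+B+1 = B carry 1
  6+1+1 = 8
  8+C = 4 carry 1
  4+8+1 = D
  C+F = B carry 1
  final carry 1

0x1BD48B6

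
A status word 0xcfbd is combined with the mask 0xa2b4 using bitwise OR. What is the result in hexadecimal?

OR each hex digit independently (no carries):
  c|a=e, f|2=f, b|b=b, d|4=d

0xefbd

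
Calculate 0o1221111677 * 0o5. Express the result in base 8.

0o6325561273

Multiply each base-8 digit by 5, carrying:
  7×5 = 35 → write 3 carry 4
  7×5+4 = 39 → write 7 carry 4
  6×5+4 = 34 → write 2 carry 4
  1×5+4 = 9 → write 1 carry 1
  1×5+1 = 6 → write 6
  1×5 = 5 → write 5
  1×5 = 5 → write 5
  2×5 = 10 → write 2 carry 1
  2×5+1 = 11 → write 3 carry 1
  1×5+1 = 6 → write 6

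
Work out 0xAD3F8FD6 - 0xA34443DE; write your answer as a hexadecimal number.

Subtract column by column in base 16:
  6-E → 8 (borrow)
  D-D-1 → F (borrow)
  F-3-1 → B
  8-4 → 4
  F-4 → B
  3-4 → F (borrow)
  D-3-1 → 9
  A-A → 0

0x9FB4BF8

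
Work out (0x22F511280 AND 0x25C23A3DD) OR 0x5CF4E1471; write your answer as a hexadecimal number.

0x22F511280 AND 0x25C23A3DD = 0x20C010280.
Then OR with 0x5CF4E1471.

0x7CF4F16F1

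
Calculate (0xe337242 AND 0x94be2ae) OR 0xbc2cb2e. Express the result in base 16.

0xe337242 AND 0x94be2ae = 0x8036202.
Then OR with 0xbc2cb2e.

0xbc3eb2e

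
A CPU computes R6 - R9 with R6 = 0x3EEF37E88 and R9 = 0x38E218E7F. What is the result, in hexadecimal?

Subtract column by column in base 16:
  8-F → 9 (borrow)
  8-7-1 → 0
  E-E → 0
  7-8 → F (borrow)
  3-1-1 → 1
  F-2 → D
  E-E → 0
  E-8 → 6
  3-3 → 0

0x60D1F009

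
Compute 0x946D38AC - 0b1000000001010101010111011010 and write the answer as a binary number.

0b10001100011001111110001011010010

0x946D38AC = 0b10010100011011010011100010101100 in binary.
Subtract column by column in base 2:
  0-0 → 0
  0-1 → 1 (borrow)
  1-0-1 → 0
  1-1 → 0
  0-1 → 1 (borrow)
  1-0-1 → 0
  0-1 → 1 (borrow)
  1-1-1 → 1 (borrow)
  0-1-1 → 0 (borrow)
  0-0-1 → 1 (borrow)
  0-1-1 → 0 (borrow)
  1-0-1 → 0
  1-1 → 0
  1-0 → 1
  0-1 → 1 (borrow)
  0-0-1 → 1 (borrow)
  1-1-1 → 1 (borrow)
  0-0-1 → 1 (borrow)
  1-1-1 → 1 (borrow)
  1-0-1 → 0
  0-0 → 0
  1-0 → 1
  1-0 → 1
  0-0 → 0
  0-0 → 0
  0-0 → 0
  1-0 → 1
  0-1 → 1 (borrow)
  1-0-1 → 0
  0-0 → 0
  0-0 → 0
  1-0 → 1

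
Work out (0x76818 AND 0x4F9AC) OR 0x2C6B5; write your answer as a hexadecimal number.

0x76818 AND 0x4F9AC = 0x46808.
Then OR with 0x2C6B5.

0x6EEBD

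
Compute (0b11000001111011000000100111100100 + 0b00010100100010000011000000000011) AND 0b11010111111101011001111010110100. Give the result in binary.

0b11010110011101000001100010100100

Add column by column in base 2, right to left:
  0+1 = 1
  0+1 = 1
  1+0 = 1
  0+0 = 0
  0+0 = 0
  1+0 = 1
  1+0 = 1
  1+0 = 1
  1+0 = 1
  0+0 = 0
  0+0 = 0
  1+0 = 1
  0+1 = 1
  0+1 = 1
  0+0 = 0
  0+0 = 0
  0+0 = 0
  0+0 = 0
  1+0 = 1
  1+1 = 0 carry 1
  0+0+1 = 1
  1+0 = 1
  1+0 = 1
  1+1 = 0 carry 1
  1+0+1 = 0 carry 1
  0+0+1 = 1
  0+1 = 1
  0+0 = 0
  0+1 = 1
  0+0 = 0
  1+0 = 1
  1+0 = 1
Sum = 0b11010110011101000011100111100111; now AND with 0b11010111111101011001111010110100:
  11010110011101000011100111100111
& 11010111111101011001111010110100
= 11010110011101000001100010100100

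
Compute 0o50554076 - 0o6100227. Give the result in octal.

Subtract column by column in base 8:
  6-7 → 7 (borrow)
  7-2-1 → 4
  0-2 → 6 (borrow)
  4-0-1 → 3
  5-0 → 5
  5-1 → 4
  0-6 → 2 (borrow)
  5-0-1 → 4

0o42453647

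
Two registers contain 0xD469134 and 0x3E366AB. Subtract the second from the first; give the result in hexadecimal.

0x9632A89

Subtract column by column in base 16:
  4-B → 9 (borrow)
  3-A-1 → 8 (borrow)
  1-6-1 → A (borrow)
  9-6-1 → 2
  6-3 → 3
  4-E → 6 (borrow)
  D-3-1 → 9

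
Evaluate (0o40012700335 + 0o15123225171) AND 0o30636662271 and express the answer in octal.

0o10036020020

Add column by column in base 8, right to left:
  5+1 = 6
  3+7 = 2 carry 1
  3+1+1 = 5
  0+5 = 5
  0+2 = 2
  7+2 = 1 carry 1
  2+3+1 = 6
  1+2 = 3
  0+1 = 1
  0+5 = 5
  4+1 = 5
Sum = 0o55136125526; now AND with 0o30636662271:
  5&3=1, 5&0=0, 1&6=0, 3&3=3, 6&6=6, 1&6=0, 2&6=2, 5&2=0, 5&2=0, 2&7=2, 6&1=0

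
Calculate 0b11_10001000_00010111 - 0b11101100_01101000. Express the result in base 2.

0b101001101110101111

Subtract column by column in base 2:
  1-0 → 1
  1-0 → 1
  1-0 → 1
  0-1 → 1 (borrow)
  1-0-1 → 0
  0-1 → 1 (borrow)
  0-1-1 → 0 (borrow)
  0-0-1 → 1 (borrow)
  0-0-1 → 1 (borrow)
  0-0-1 → 1 (borrow)
  0-1-1 → 0 (borrow)
  1-1-1 → 1 (borrow)
  0-0-1 → 1 (borrow)
  0-1-1 → 0 (borrow)
  0-1-1 → 0 (borrow)
  1-1-1 → 1 (borrow)
  1-0-1 → 0
  1-0 → 1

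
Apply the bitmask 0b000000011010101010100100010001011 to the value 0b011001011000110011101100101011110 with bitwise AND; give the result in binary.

0b000000011000100010100100000001010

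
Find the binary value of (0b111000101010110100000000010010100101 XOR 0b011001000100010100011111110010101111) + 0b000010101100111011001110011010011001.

0b100100011011011011101101111010100011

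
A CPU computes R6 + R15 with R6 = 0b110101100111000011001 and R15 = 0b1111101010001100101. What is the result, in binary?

0b1000101010001001111110

Add column by column in base 2, right to left:
  1+1 = 0 carry 1
  0+0+1 = 1
  0+1 = 1
  1+0 = 1
  1+0 = 1
  0+1 = 1
  0+1 = 1
  0+0 = 0
  0+0 = 0
  1+0 = 1
  1+1 = 0 carry 1
  1+0+1 = 0 carry 1
  0+1+1 = 0 carry 1
  0+0+1 = 1
  1+1 = 0 carry 1
  1+1+1 = 1 carry 1
  0+1+1 = 0 carry 1
  1+1+1 = 1 carry 1
  0+1+1 = 0 carry 1
  1+0+1 = 0 carry 1
  1+0+1 = 0 carry 1
  final carry 1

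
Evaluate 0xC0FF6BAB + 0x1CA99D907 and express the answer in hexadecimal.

Add column by column in base 16, right to left:
  B+7 = 2 carry 1
  A+0+1 = B
  B+9 = 4 carry 1
  6+D+1 = 4 carry 1
  F+9+1 = 9 carry 1
  F+9+1 = 9 carry 1
  0+A+1 = B
  C+C = 8 carry 1
  0+1+1 = 2

0x28B9944B2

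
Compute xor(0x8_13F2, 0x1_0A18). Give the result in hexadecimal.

XOR each hex digit independently (no carries):
  8^1=9, 1^0=1, 3^A=9, F^1=E, 2^8=A

0x919EA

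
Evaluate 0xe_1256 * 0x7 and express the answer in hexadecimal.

0x62805a

Multiply each base-16 digit by 7, carrying:
  6×7 = 42 → write a carry 2
  5×7+2 = 37 → write 5 carry 2
  2×7+2 = 16 → write 0 carry 1
  1×7+1 = 8 → write 8
  e×7 = 98 → write 2 carry 6
  remaining carry: 6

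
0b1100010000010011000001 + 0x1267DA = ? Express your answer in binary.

0b10000110110110010011011

0x1267DA = 0b100100110011111011010 in binary.
Add column by column in base 2, right to left:
  1+0 = 1
  0+1 = 1
  0+0 = 0
  0+1 = 1
  0+1 = 1
  0+0 = 0
  1+1 = 0 carry 1
  1+1+1 = 1 carry 1
  0+1+1 = 0 carry 1
  0+1+1 = 0 carry 1
  1+1+1 = 1 carry 1
  0+0+1 = 1
  0+0 = 0
  0+1 = 1
  0+1 = 1
  0+0 = 0
  1+0 = 1
  0+1 = 1
  0+0 = 0
  0+0 = 0
  1+1 = 0 carry 1
  1+0+1 = 0 carry 1
  final carry 1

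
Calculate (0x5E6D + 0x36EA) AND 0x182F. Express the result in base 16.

Add column by column in base 16, right to left:
  D+A = 7 carry 1
  6+E+1 = 5 carry 1
  E+6+1 = 5 carry 1
  5+3+1 = 9
Sum = 0x9557; now AND with 0x182F:
  9&1=1, 5&8=0, 5&2=0, 7&F=7

0x1007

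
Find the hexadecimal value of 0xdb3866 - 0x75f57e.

Subtract column by column in base 16:
  6-e → 8 (borrow)
  6-7-1 → e (borrow)
  8-5-1 → 2
  3-f → 4 (borrow)
  b-5-1 → 5
  d-7 → 6

0x6542e8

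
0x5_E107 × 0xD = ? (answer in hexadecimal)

0x4C6D5B

Multiply each base-16 digit by 13, carrying:
  7×13 = 91 → write B carry 5
  0×13+5 = 5 → write 5
  1×13 = 13 → write D
  E×13 = 182 → write 6 carry 11
  5×13+11 = 76 → write C carry 4
  remaining carry: 4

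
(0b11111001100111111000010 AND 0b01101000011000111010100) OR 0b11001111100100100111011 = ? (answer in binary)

0b11101111100100111111011

0b11111001100111111000010 AND 0b01101000011000111010100 = 0b01101000000000111000000.
Then OR with 0b11001111100100100111011.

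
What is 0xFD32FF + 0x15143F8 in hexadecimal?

0x24E76F7

Add column by column in base 16, right to left:
  F+8 = 7 carry 1
  F+F+1 = F carry 1
  2+3+1 = 6
  3+4 = 7
  D+1 = E
  F+5 = 4 carry 1
  0+1+1 = 2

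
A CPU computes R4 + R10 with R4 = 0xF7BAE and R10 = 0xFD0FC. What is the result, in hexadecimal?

0x1F4CAA

Add column by column in base 16, right to left:
  E+C = A carry 1
  A+F+1 = A carry 1
  B+0+1 = C
  7+D = 4 carry 1
  F+F+1 = F carry 1
  final carry 1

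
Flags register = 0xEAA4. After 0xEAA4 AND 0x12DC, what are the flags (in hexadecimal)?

AND each hex digit independently (no carries):
  E&1=0, A&2=2, A&D=8, 4&C=4

0x0284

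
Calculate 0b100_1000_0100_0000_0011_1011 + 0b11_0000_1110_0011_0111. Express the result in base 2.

0b10010110100111001110010

Add column by column in base 2, right to left:
  1+1 = 0 carry 1
  1+1+1 = 1 carry 1
  0+1+1 = 0 carry 1
  1+0+1 = 0 carry 1
  1+1+1 = 1 carry 1
  1+1+1 = 1 carry 1
  0+0+1 = 1
  0+0 = 0
  0+0 = 0
  0+1 = 1
  0+1 = 1
  0+1 = 1
  0+0 = 0
  0+0 = 0
  1+0 = 1
  0+0 = 0
  0+1 = 1
  0+1 = 1
  0+0 = 0
  1+0 = 1
  0+0 = 0
  0+0 = 0
  1+0 = 1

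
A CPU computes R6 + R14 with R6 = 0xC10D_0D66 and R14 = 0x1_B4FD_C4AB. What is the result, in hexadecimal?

Add column by column in base 16, right to left:
  6+B = 1 carry 1
  6+A+1 = 1 carry 1
  D+4+1 = 2 carry 1
  0+C+1 = D
  D+D = A carry 1
  0+F+1 = 0 carry 1
  1+4+1 = 6
  C+B = 7 carry 1
  0+1+1 = 2

0x2760AD211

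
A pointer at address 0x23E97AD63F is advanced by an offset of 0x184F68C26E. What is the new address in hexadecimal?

Add column by column in base 16, right to left:
  F+E = D carry 1
  3+6+1 = A
  6+2 = 8
  D+C = 9 carry 1
  A+8+1 = 3 carry 1
  7+6+1 = E
  9+F = 8 carry 1
  E+4+1 = 3 carry 1
  3+8+1 = C
  2+1 = 3

0x3C38E398AD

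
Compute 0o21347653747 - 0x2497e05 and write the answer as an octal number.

0o21125354742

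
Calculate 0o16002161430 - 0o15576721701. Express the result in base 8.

0o203237527

Subtract column by column in base 8:
  0-1 → 7 (borrow)
  3-0-1 → 2
  4-7 → 5 (borrow)
  1-1-1 → 7 (borrow)
  6-2-1 → 3
  1-7 → 2 (borrow)
  2-6-1 → 3 (borrow)
  0-7-1 → 0 (borrow)
  0-5-1 → 2 (borrow)
  6-5-1 → 0
  1-1 → 0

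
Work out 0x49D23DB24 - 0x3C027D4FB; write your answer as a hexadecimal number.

Subtract column by column in base 16:
  4-B → 9 (borrow)
  2-F-1 → 2 (borrow)
  B-4-1 → 6
  D-D → 0
  3-7 → C (borrow)
  2-2-1 → F (borrow)
  D-0-1 → C
  9-C → D (borrow)
  4-3-1 → 0

0xDCFC0629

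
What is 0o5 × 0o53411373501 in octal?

0o331457352105

Multiply each base-8 digit by 5, carrying:
  1×5 = 5 → write 5
  0×5 = 0 → write 0
  5×5 = 25 → write 1 carry 3
  3×5+3 = 18 → write 2 carry 2
  7×5+2 = 37 → write 5 carry 4
  3×5+4 = 19 → write 3 carry 2
  1×5+2 = 7 → write 7
  1×5 = 5 → write 5
  4×5 = 20 → write 4 carry 2
  3×5+2 = 17 → write 1 carry 2
  5×5+2 = 27 → write 3 carry 3
  remaining carry: 3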